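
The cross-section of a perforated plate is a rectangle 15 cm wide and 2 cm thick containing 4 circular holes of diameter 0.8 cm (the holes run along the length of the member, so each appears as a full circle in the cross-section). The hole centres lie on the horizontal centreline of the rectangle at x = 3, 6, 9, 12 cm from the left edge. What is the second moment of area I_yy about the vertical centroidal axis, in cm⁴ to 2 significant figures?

Split into non-overlapping primitives; take the origin at the lower-left of the bounding box.
Plate: 15 × 2, A = 30 cm², x = 7.5 cm, Ī = 562.5 cm⁴.
Hole 1 (subtracted): ⌀0.8, A = 0.5027 cm², x = 3 cm, Ī = 0.02011 cm⁴.
Hole 2 (subtracted): ⌀0.8, A = 0.5027 cm², x = 6 cm, Ī = 0.02011 cm⁴.
Hole 3 (subtracted): ⌀0.8, A = 0.5027 cm², x = 9 cm, Ī = 0.02011 cm⁴.
Hole 4 (subtracted): ⌀0.8, A = 0.5027 cm², x = 12 cm, Ī = 0.02011 cm⁴.
By symmetry the centroid is at mid-width, x̄ = 7.5 cm.
Transfer each piece to the vertical centroidal axis using Ī + A·d² with d = x − 7.5:
  plate: d = 0 cm → contributes +562.5 cm⁴
  hole 1: d = -4.5 cm → contributes −10.2 cm⁴
  hole 2: d = -1.5 cm → contributes −1.151 cm⁴
  hole 3: d = 1.5 cm → contributes −1.151 cm⁴
  hole 4: d = 4.5 cm → contributes −10.2 cm⁴
Total I = 539.8 cm⁴.

I_yy ≈ 540 cm⁴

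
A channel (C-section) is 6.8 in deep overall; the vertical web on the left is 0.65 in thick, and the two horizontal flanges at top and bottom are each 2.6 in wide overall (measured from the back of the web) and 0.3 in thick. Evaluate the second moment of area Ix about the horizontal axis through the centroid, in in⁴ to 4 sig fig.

Ix ≈ 29.40 in⁴

Treat the section as a set of non-overlapping primitives; coordinates are from the bounding-box lower-left.
Web: 0.65 × 6.8, A = 4.42 in², y = 3.4 in, Ī = 17.0317 in⁴.
Top flange (beyond web): 1.95 × 0.3, A = 0.585 in², y = 6.65 in, Ī = 0.0043875 in⁴.
Bottom flange (beyond web): 1.95 × 0.3, A = 0.585 in², y = 0.15 in, Ī = 0.0043875 in⁴.
By symmetry the centroid is at mid-height, ȳ = 3.4 in.
Transfer each piece to the horizontal axis through the centroid using Ī + A·d² with d = y − 3.4:
  web: d = 0 in → contributes +17.0317 in⁴
  top flange (beyond web): d = 3.25 in → contributes +6.18345 in⁴
  bottom flange (beyond web): d = -3.25 in → contributes +6.18345 in⁴
Total I = 29.3986 in⁴.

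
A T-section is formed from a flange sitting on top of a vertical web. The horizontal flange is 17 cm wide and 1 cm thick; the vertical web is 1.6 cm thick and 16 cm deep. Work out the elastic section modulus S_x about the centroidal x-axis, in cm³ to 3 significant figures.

S_x ≈ 113 cm³

Break the section into simple shapes (no overlaps), measuring from the bottom-left corner of the bounding box.
Flange: 17 × 1, A = 17 cm², y = 16.5 cm, Ī = 1.4167 cm⁴.
Web: 1.6 × 16, A = 25.6 cm², y = 8 cm, Ī = 546.13 cm⁴.
Centroid: ȳ = ΣA·y / ΣA = 11.392 cm.
Transfer each piece to the centroidal x-axis using Ī + A·d² with d = y − 11.392:
  flange: d = 5.108 cm → contributes +444.97 cm⁴
  web: d = -3.392 cm → contributes +840.68 cm⁴
Total I = 1285.7 cm⁴.
Extreme fibre distance c = 11.392 cm; S = I/c = 112.86 cm³.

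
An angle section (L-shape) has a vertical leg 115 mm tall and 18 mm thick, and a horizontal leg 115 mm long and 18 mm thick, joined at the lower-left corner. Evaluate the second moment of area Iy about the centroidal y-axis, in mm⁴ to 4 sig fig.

Iy ≈ 4.556 × 10⁶ mm⁴

Split into non-overlapping primitives; take the origin at the lower-left of the bounding box.
Vertical leg: 18 × 115, A = 2 070 mm², x = 9 mm, Ī = 55 890 mm⁴.
Horizontal leg (remainder): 97 × 18, A = 1 746 mm², x = 66.5 mm, Ī = 1 369 010 mm⁴.
Centroid: x̄ = ΣA·x / ΣA = 35.309 mm.
Transfer each piece to the centroidal y-axis using Ī + A·d² with d = x − 35.309:
  vertical leg: d = -26.309 mm → contributes +1 488 664 mm⁴
  horizontal leg (remainder): d = 31.191 mm → contributes +3 067 659 mm⁴
Total I = 4 556 324 mm⁴.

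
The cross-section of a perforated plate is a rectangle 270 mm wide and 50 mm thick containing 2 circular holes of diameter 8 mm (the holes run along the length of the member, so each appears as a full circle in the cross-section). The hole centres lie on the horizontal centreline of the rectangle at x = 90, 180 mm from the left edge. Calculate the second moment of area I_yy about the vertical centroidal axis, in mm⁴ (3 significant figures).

I_yy ≈ 8.18 × 10⁷ mm⁴

Decompose the section into non-overlapping parts with the origin at the bottom-left of its bounding rectangle.
Plate: 270 × 50, A = 13 500 mm², x = 135 mm, Ī = 82 012 500 mm⁴.
Hole 1 (subtracted): ⌀8, A = 50.265 mm², x = 90 mm, Ī = 201.06 mm⁴.
Hole 2 (subtracted): ⌀8, A = 50.265 mm², x = 180 mm, Ī = 201.06 mm⁴.
By symmetry the centroid is at mid-width, x̄ = 135 mm.
Transfer each piece to the vertical centroidal axis using Ī + A·d² with d = x − 135:
  plate: d = 0 mm → contributes +82 012 500 mm⁴
  hole 1: d = -45 mm → contributes −101 989 mm⁴
  hole 2: d = 45 mm → contributes −101 989 mm⁴
Total I = 81 808 523 mm⁴.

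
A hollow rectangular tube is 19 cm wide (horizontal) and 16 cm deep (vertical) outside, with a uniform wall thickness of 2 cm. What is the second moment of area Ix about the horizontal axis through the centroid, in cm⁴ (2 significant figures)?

Ix ≈ 4300 cm⁴

Split into non-overlapping primitives; take the origin at the lower-left of the bounding box.
Outer rectangle: 19 × 16, A = 304 cm², y = 8 cm, Ī = 6 485 cm⁴.
Inner void (subtracted): 15 × 12, A = 180 cm², y = 8 cm, Ī = 2 160 cm⁴.
By symmetry the centroid is at mid-height, ȳ = 8 cm.
All pieces are centred on the horizontal axis through the centroid, so I = ΣĪ (holes subtracted) = 4 325 cm⁴.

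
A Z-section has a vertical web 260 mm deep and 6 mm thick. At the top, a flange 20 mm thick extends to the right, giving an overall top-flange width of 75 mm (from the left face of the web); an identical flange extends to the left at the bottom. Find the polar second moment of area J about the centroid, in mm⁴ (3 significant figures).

Split into non-overlapping primitives; take the origin at the lower-left of the bounding box.
Web: 6 × 260, A = 1 560 mm², y = 130 mm, Ī = 8 788 000 mm⁴.
Top flange (beyond web): 69 × 20, A = 1 380 mm², y = 250 mm, Ī = 46 000 mm⁴.
Bottom flange (beyond web): 69 × 20, A = 1 380 mm², y = 10 mm, Ī = 46 000 mm⁴.
Centroid: ȳ = ΣA·y / ΣA = 130 mm.
Transfer each piece to the centroidal x-axis using Ī + A·d² with d = y − 130:
  web: d = 0 mm → contributes +8 788 000 mm⁴
  top flange (beyond web): d = 120 mm → contributes +19 918 000 mm⁴
  bottom flange (beyond web): d = -120 mm → contributes +19 918 000 mm⁴
Total I = 48 624 000 mm⁴.
For the y-axis: x̄ = 72 mm.
Repeating about the centroidal y-axis gives I_y = 4 980 960 mm⁴.
Polar second moment: J = I_x + I_y = 53 604 960 mm⁴.

J ≈ 5.36 × 10⁷ mm⁴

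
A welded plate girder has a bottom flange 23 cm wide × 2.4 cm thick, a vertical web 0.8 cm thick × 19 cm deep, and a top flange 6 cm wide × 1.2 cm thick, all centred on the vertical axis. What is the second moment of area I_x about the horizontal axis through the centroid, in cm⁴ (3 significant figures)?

I_x ≈ 4080 cm⁴

Break the section into simple shapes (no overlaps), measuring from the bottom-left corner of the bounding box.
Bottom plate: 23 × 2.4, A = 55.2 cm², y = 1.2 cm, Ī = 26.496 cm⁴.
Web plate: 0.8 × 19, A = 15.2 cm², y = 11.9 cm, Ī = 457.27 cm⁴.
Top plate: 6 × 1.2, A = 7.2 cm², y = 22 cm, Ī = 0.864 cm⁴.
Centroid: ȳ = ΣA·y / ΣA = 5.2258 cm.
Transfer each piece to the horizontal axis through the centroid using Ī + A·d² with d = y − 5.2258:
  bottom plate: d = -4.0258 cm → contributes +921.11 cm⁴
  web plate: d = 6.6742 cm → contributes +1134.4 cm⁴
  top plate: d = 16.774 cm → contributes +2026.8 cm⁴
Total I = 4082.2 cm⁴.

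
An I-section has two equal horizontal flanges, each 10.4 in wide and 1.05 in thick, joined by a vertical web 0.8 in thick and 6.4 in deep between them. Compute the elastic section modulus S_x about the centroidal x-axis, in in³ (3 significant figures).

Treat the section as a set of non-overlapping primitives; coordinates are from the bounding-box lower-left.
Bottom flange: 10.4 × 1.05, A = 10.92 in², y = 0.525 in, Ī = 1.0033 in⁴.
Web: 0.8 × 6.4, A = 5.12 in², y = 4.25 in, Ī = 17.476 in⁴.
Top flange: 10.4 × 1.05, A = 10.92 in², y = 7.975 in, Ī = 1.0033 in⁴.
By symmetry the centroid is at mid-height, ȳ = 4.25 in.
Transfer each piece to the centroidal x-axis using Ī + A·d² with d = y − 4.25:
  bottom flange: d = -3.725 in → contributes +152.53 in⁴
  web: d = 0 in → contributes +17.476 in⁴
  top flange: d = 3.725 in → contributes +152.53 in⁴
Total I = 322.53 in⁴.
Extreme fibre distance c = 4.25 in; S = I/c = 75.889 in³.

S_x ≈ 75.9 in³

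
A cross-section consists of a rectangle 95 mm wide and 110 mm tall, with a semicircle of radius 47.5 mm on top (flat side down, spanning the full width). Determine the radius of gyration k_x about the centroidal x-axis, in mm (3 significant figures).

k_x ≈ 43.1 mm

Treat the section as a set of non-overlapping primitives; coordinates are from the bounding-box lower-left.
Rectangular body: 95 × 110, A = 10 450 mm², y = 55 mm, Ī = 10 537 083 mm⁴.
Semicircular cap: semicircle r = 47.5, A = 3544.1 mm², y = 130.16 mm, Ī = 558 736 mm⁴.
Centroid: ȳ = ΣA·y / ΣA = 74.035 mm.
Transfer each piece to the centroidal x-axis using Ī + A·d² with d = y − 74.035:
  rectangular body: d = -19.035 mm → contributes +14 323 332 mm⁴
  semicircular cap: d = 56.125 mm → contributes +11 722 699 mm⁴
Total I = 26 046 031 mm⁴.
Radius of gyration: k = √(I/A) = √(26 046 031 / 13 994) = 43.142 mm.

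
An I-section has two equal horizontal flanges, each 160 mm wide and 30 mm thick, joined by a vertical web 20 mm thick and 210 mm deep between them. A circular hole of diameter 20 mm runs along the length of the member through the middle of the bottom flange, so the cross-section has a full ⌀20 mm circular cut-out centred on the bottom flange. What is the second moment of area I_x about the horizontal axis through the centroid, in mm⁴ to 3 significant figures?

I_x ≈ 1.50 × 10⁸ mm⁴

Treat the section as a set of non-overlapping primitives; coordinates are from the bounding-box lower-left.
Bottom flange: 160 × 30, A = 4 800 mm², y = 15 mm, Ī = 360 000 mm⁴.
Web: 20 × 210, A = 4 200 mm², y = 135 mm, Ī = 15 435 000 mm⁴.
Top flange: 160 × 30, A = 4 800 mm², y = 255 mm, Ī = 360 000 mm⁴.
Hole (subtracted): ⌀20, A = 314.16 mm², y = 15 mm, Ī = 7 854 mm⁴.
Centroid: ȳ = ΣA·y / ΣA = 137.8 mm.
Transfer each piece to the horizontal axis through the centroid using Ī + A·d² with d = y − 137.8:
  bottom flange: d = -122.8 mm → contributes +72 737 879 mm⁴
  web: d = -2.7955 mm → contributes +15 467 821 mm⁴
  top flange: d = 117.2 mm → contributes +66 297 142 mm⁴
  hole: d = -122.8 mm → contributes −4 744 975 mm⁴
Total I = 149 757 866 mm⁴.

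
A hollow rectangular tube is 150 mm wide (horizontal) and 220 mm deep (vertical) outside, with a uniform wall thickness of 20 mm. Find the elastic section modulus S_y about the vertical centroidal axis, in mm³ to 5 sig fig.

S_y ≈ 5.5880 × 10⁵ mm³

Treat the section as a set of non-overlapping primitives; coordinates are from the bounding-box lower-left.
Outer rectangle: 150 × 220, A = 33 000 mm², x = 75 mm, Ī = 61 875 000 mm⁴.
Inner void (subtracted): 110 × 180, A = 19 800 mm², x = 75 mm, Ī = 19 965 000 mm⁴.
By symmetry the centroid is at mid-width, x̄ = 75 mm.
All pieces are centred on the vertical centroidal axis, so I = ΣĪ (holes subtracted) = 41 910 000 mm⁴.
Extreme fibre distance c = 75 mm; S = I/c = 558 800 mm³.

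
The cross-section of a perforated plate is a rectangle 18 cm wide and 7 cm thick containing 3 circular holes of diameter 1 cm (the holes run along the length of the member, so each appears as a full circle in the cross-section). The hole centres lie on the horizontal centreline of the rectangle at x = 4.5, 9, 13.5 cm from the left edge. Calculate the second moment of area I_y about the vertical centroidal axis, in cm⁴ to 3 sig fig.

I_y ≈ 3370 cm⁴

Break the section into simple shapes (no overlaps), measuring from the bottom-left corner of the bounding box.
Plate: 18 × 7, A = 126 cm², x = 9 cm, Ī = 3 402 cm⁴.
Hole 1 (subtracted): ⌀1, A = 0.7854 cm², x = 4.5 cm, Ī = 0.049087 cm⁴.
Hole 2 (subtracted): ⌀1, A = 0.7854 cm², x = 9 cm, Ī = 0.049087 cm⁴.
Hole 3 (subtracted): ⌀1, A = 0.7854 cm², x = 13.5 cm, Ī = 0.049087 cm⁴.
By symmetry the centroid is at mid-width, x̄ = 9 cm.
Transfer each piece to the vertical centroidal axis using Ī + A·d² with d = x − 9:
  plate: d = 0 cm → contributes +3 402 cm⁴
  hole 1: d = -4.5 cm → contributes −15.953 cm⁴
  hole 2: d = 0 cm → contributes −0.049087 cm⁴
  hole 3: d = 4.5 cm → contributes −15.953 cm⁴
Total I = 3 370 cm⁴.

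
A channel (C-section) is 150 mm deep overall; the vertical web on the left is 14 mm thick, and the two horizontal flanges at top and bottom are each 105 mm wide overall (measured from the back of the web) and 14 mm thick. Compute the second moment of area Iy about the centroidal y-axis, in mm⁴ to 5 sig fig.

Iy ≈ 4.9656 × 10⁶ mm⁴

Split into non-overlapping primitives; take the origin at the lower-left of the bounding box.
Web: 14 × 150, A = 2 100 mm², x = 7 mm, Ī = 34 300 mm⁴.
Top flange (beyond web): 91 × 14, A = 1 274 mm², x = 59.5 mm, Ī = 879166.2 mm⁴.
Bottom flange (beyond web): 91 × 14, A = 1 274 mm², x = 59.5 mm, Ī = 879166.2 mm⁴.
Centroid: x̄ = ΣA·x / ΣA = 35.78012 mm.
Transfer each piece to the centroidal y-axis using Ī + A·d² with d = x − 35.78012:
  web: d = -28.78012 mm → contributes +1 773 720 mm⁴
  top flange (beyond web): d = 23.71988 mm → contributes +1 595 960 mm⁴
  bottom flange (beyond web): d = 23.71988 mm → contributes +1 595 960 mm⁴
Total I = 4 965 641 mm⁴.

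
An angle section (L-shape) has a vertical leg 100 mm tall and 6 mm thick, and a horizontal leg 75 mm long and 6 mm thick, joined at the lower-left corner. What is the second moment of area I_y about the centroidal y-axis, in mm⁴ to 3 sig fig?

Decompose the section into non-overlapping parts with the origin at the bottom-left of its bounding rectangle.
Vertical leg: 6 × 100, A = 600 mm², x = 3 mm, Ī = 1 800 mm⁴.
Horizontal leg (remainder): 69 × 6, A = 414 mm², x = 40.5 mm, Ī = 164 255 mm⁴.
Centroid: x̄ = ΣA·x / ΣA = 18.311 mm.
Transfer each piece to the centroidal y-axis using Ī + A·d² with d = x − 18.311:
  vertical leg: d = -15.311 mm → contributes +142 450 mm⁴
  horizontal leg (remainder): d = 22.189 mm → contributes +368 095 mm⁴
Total I = 510 544 mm⁴.

I_y ≈ 5.11 × 10⁵ mm⁴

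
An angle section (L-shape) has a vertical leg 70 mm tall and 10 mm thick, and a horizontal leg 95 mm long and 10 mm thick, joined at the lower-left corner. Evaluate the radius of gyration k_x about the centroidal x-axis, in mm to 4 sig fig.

Treat the section as a set of non-overlapping primitives; coordinates are from the bounding-box lower-left.
Vertical leg: 10 × 70, A = 700 mm², y = 35 mm, Ī = 285 833 mm⁴.
Horizontal leg (remainder): 85 × 10, A = 850 mm², y = 5 mm, Ī = 7083.33 mm⁴.
Centroid: ȳ = ΣA·y / ΣA = 18.5484 mm.
Transfer each piece to the centroidal x-axis using Ī + A·d² with d = y − 18.5484:
  vertical leg: d = 16.4516 mm → contributes +475 292 mm⁴
  horizontal leg (remainder): d = -13.5484 mm → contributes +163 108 mm⁴
Total I = 638 401 mm⁴.
Radius of gyration: k = √(I/A) = √(638 401 / 1 550) = 20.2946 mm.

k_x ≈ 20.29 mm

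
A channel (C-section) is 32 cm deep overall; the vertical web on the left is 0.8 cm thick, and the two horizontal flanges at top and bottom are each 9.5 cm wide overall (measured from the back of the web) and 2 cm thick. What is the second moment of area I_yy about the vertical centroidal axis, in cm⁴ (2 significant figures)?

Treat the section as a set of non-overlapping primitives; coordinates are from the bounding-box lower-left.
Web: 0.8 × 32, A = 25.6 cm², x = 0.4 cm, Ī = 1.365 cm⁴.
Top flange (beyond web): 8.7 × 2, A = 17.4 cm², x = 5.15 cm, Ī = 109.8 cm⁴.
Bottom flange (beyond web): 8.7 × 2, A = 17.4 cm², x = 5.15 cm, Ī = 109.8 cm⁴.
Centroid: x̄ = ΣA·x / ΣA = 3.137 cm.
Transfer each piece to the vertical centroidal axis using Ī + A·d² with d = x − 3.137:
  web: d = -2.737 cm → contributes +193.1 cm⁴
  top flange (beyond web): d = 2.013 cm → contributes +180.3 cm⁴
  bottom flange (beyond web): d = 2.013 cm → contributes +180.3 cm⁴
Total I = 553.7 cm⁴.

I_yy ≈ 550 cm⁴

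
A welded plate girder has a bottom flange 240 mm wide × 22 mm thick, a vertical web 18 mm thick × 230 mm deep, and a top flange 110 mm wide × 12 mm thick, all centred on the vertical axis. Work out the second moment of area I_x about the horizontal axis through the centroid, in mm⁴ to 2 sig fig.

Split into non-overlapping primitives; take the origin at the lower-left of the bounding box.
Bottom plate: 240 × 22, A = 5 280 mm², y = 11 mm, Ī = 212 960 mm⁴.
Web plate: 18 × 230, A = 4 140 mm², y = 137 mm, Ī = 18 250 500 mm⁴.
Top plate: 110 × 12, A = 1 320 mm², y = 258 mm, Ī = 15 840 mm⁴.
Centroid: ȳ = ΣA·y / ΣA = 89.93 mm.
Transfer each piece to the horizontal axis through the centroid using Ī + A·d² with d = y − 89.93:
  bottom plate: d = -78.93 mm → contributes +33 104 881 mm⁴
  web plate: d = 47.07 mm → contributes +27 424 045 mm⁴
  top plate: d = 168.1 mm → contributes +37 303 738 mm⁴
Total I = 97 832 663 mm⁴.

I_x ≈ 9.8 × 10⁷ mm⁴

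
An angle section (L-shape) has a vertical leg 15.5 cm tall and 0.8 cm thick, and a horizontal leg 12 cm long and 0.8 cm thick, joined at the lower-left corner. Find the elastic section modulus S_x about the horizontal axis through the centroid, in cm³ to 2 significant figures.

Treat the section as a set of non-overlapping primitives; coordinates are from the bounding-box lower-left.
Vertical leg: 0.8 × 15.5, A = 12.4 cm², y = 7.75 cm, Ī = 248.3 cm⁴.
Horizontal leg (remainder): 11.2 × 0.8, A = 8.96 cm², y = 0.4 cm, Ī = 0.4779 cm⁴.
Centroid: ȳ = ΣA·y / ΣA = 4.667 cm.
Transfer each piece to the horizontal axis through the centroid using Ī + A·d² with d = y − 4.667:
  vertical leg: d = 3.083 cm → contributes +366.1 cm⁴
  horizontal leg (remainder): d = -4.267 cm → contributes +163.6 cm⁴
Total I = 529.7 cm⁴.
Extreme fibre distance c = 10.83 cm; S = I/c = 48.9 cm³.

S_x ≈ 49 cm³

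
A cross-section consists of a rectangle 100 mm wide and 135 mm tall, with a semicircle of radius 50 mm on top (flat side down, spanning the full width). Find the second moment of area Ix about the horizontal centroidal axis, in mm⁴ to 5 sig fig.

Ix ≈ 4.5134 × 10⁷ mm⁴

Decompose the section into non-overlapping parts with the origin at the bottom-left of its bounding rectangle.
Rectangular body: 100 × 135, A = 13 500 mm², y = 67.5 mm, Ī = 20 503 125 mm⁴.
Semicircular cap: semicircle r = 50, A = 3926.991 mm², y = 156.2207 mm, Ī = 685 981 mm⁴.
Centroid: ȳ = ΣA·y / ΣA = 87.49228 mm.
Transfer each piece to the horizontal centroidal axis using Ī + A·d² with d = y − 87.49228:
  rectangular body: d = -19.99228 mm → contributes +25 898 955 mm⁴
  semicircular cap: d = 68.72838 mm → contributes +19 235 478 mm⁴
Total I = 45 134 433 mm⁴.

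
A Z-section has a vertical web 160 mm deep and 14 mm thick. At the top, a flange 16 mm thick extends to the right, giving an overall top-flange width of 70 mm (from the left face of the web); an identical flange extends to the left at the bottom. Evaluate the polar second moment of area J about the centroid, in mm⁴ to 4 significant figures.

Treat the section as a set of non-overlapping primitives; coordinates are from the bounding-box lower-left.
Web: 14 × 160, A = 2 240 mm², y = 80 mm, Ī = 4 778 667 mm⁴.
Top flange (beyond web): 56 × 16, A = 896 mm², y = 152 mm, Ī = 19114.7 mm⁴.
Bottom flange (beyond web): 56 × 16, A = 896 mm², y = 8 mm, Ī = 19114.7 mm⁴.
Centroid: ȳ = ΣA·y / ΣA = 80 mm.
Transfer each piece to the centroidal x-axis using Ī + A·d² with d = y − 80:
  web: d = 0 mm → contributes +4 778 667 mm⁴
  top flange (beyond web): d = 72 mm → contributes +4 663 979 mm⁴
  bottom flange (beyond web): d = -72 mm → contributes +4 663 979 mm⁴
Total I = 14 106 624 mm⁴.
For the y-axis: x̄ = 63 mm.
Repeating about the centroidal y-axis gives I_y = 2 700 096 mm⁴.
Polar second moment: J = I_x + I_y = 16 806 720 mm⁴.

J ≈ 1.681 × 10⁷ mm⁴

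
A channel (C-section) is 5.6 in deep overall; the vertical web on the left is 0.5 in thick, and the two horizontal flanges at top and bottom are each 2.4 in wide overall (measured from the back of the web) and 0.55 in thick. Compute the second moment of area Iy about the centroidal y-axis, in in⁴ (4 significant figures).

Iy ≈ 2.410 in⁴

Break the section into simple shapes (no overlaps), measuring from the bottom-left corner of the bounding box.
Web: 0.5 × 5.6, A = 2.8 in², x = 0.25 in, Ī = 0.0583333 in⁴.
Top flange (beyond web): 1.9 × 0.55, A = 1.045 in², x = 1.45 in, Ī = 0.314371 in⁴.
Bottom flange (beyond web): 1.9 × 0.55, A = 1.045 in², x = 1.45 in, Ī = 0.314371 in⁴.
Centroid: x̄ = ΣA·x / ΣA = 0.762883 in.
Transfer each piece to the centroidal y-axis using Ī + A·d² with d = x − 0.762883:
  web: d = -0.512883 in → contributes +0.794872 in⁴
  top flange (beyond web): d = 0.687117 in → contributes +0.807746 in⁴
  bottom flange (beyond web): d = 0.687117 in → contributes +0.807746 in⁴
Total I = 2.41036 in⁴.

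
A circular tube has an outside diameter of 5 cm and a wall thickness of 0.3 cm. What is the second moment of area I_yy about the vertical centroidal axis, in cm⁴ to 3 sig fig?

I_yy ≈ 12.3 cm⁴

Split into non-overlapping primitives; take the origin at the lower-left of the bounding box.
Outer circle: ⌀5, A = 19.635 cm², x = 2.5 cm, Ī = 30.68 cm⁴.
Bore (subtracted): ⌀4.4, A = 15.205 cm², x = 2.5 cm, Ī = 18.398 cm⁴.
By symmetry the centroid is at mid-width, x̄ = 2.5 cm.
All pieces are centred on the vertical centroidal axis, so I = ΣĪ (holes subtracted) = 12.281 cm⁴.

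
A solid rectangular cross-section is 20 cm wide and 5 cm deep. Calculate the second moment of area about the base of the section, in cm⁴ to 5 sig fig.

The section: 20 × 5, A = 100 cm², y = 2.5 cm, Ī = 208.3333 cm⁴.
Transfer it to the bottom edge using Ī + A·d² with d = y − 0:
  the section: d = 2.5 cm → contributes +833.3333 cm⁴
Total I = 833.3333 cm⁴.

I_base ≈ 833.33 cm⁴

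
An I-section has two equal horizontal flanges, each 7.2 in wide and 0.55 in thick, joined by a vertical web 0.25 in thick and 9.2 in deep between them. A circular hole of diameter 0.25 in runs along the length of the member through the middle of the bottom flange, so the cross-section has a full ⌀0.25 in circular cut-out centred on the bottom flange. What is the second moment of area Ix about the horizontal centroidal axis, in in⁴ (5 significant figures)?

Ix ≈ 203.47 in⁴

Decompose the section into non-overlapping parts with the origin at the bottom-left of its bounding rectangle.
Bottom flange: 7.2 × 0.55, A = 3.96 in², y = 0.275 in, Ī = 0.099825 in⁴.
Web: 0.25 × 9.2, A = 2.3 in², y = 5.15 in, Ī = 16.22267 in⁴.
Top flange: 7.2 × 0.55, A = 3.96 in², y = 10.025 in, Ī = 0.099825 in⁴.
Hole (subtracted): ⌀0.25, A = 0.04908739 in², y = 0.275 in, Ī = 0.0001917476 in⁴.
Centroid: ȳ = ΣA·y / ΣA = 5.173528 in.
Transfer each piece to the horizontal centroidal axis using Ī + A·d² with d = y − 5.173528:
  bottom flange: d = -4.898528 in → contributes +95.12231 in⁴
  web: d = -0.02352798 in → contributes +16.22394 in⁴
  top flange: d = 4.851472 in → contributes +93.30548 in⁴
  hole: d = -4.898528 in → contributes −1.178072 in⁴
Total I = 203.4737 in⁴.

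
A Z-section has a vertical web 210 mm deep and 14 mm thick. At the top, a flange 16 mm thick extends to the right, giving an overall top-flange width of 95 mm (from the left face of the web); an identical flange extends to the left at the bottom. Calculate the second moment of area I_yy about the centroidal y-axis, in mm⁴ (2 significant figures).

I_yy ≈ 7.3 × 10⁶ mm⁴

Decompose the section into non-overlapping parts with the origin at the bottom-left of its bounding rectangle.
Web: 14 × 210, A = 2 940 mm², x = 88 mm, Ī = 48 020 mm⁴.
Top flange (beyond web): 81 × 16, A = 1 296 mm², x = 135.5 mm, Ī = 708 588 mm⁴.
Bottom flange (beyond web): 81 × 16, A = 1 296 mm², x = 40.5 mm, Ī = 708 588 mm⁴.
Centroid: x̄ = ΣA·x / ΣA = 88 mm.
Transfer each piece to the centroidal y-axis using Ī + A·d² with d = x − 88:
  web: d = 0 mm → contributes +48 020 mm⁴
  top flange (beyond web): d = 47.5 mm → contributes +3 632 688 mm⁴
  bottom flange (beyond web): d = -47.5 mm → contributes +3 632 688 mm⁴
Total I = 7 313 396 mm⁴.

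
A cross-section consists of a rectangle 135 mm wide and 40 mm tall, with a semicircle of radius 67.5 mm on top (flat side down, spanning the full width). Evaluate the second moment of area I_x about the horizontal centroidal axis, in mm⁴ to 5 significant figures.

I_x ≈ 1.0282 × 10⁷ mm⁴

Split into non-overlapping primitives; take the origin at the lower-left of the bounding box.
Rectangular body: 135 × 40, A = 5 400 mm², y = 20 mm, Ī = 720 000 mm⁴.
Semicircular cap: semicircle r = 67.5, A = 7156.941 mm², y = 68.64789 mm, Ī = 2 278 490 mm⁴.
Centroid: ȳ = ΣA·y / ΣA = 47.7273 mm.
Transfer each piece to the horizontal centroidal axis using Ī + A·d² with d = y − 47.7273:
  rectangular body: d = -27.7273 mm → contributes +4 871 537 mm⁴
  semicircular cap: d = 20.92059 mm → contributes +5 410 876 mm⁴
Total I = 10 282 413 mm⁴.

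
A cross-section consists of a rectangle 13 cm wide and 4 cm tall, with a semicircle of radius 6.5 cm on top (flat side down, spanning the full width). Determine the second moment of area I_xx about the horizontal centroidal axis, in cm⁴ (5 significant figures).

I_xx ≈ 925.49 cm⁴

Break the section into simple shapes (no overlaps), measuring from the bottom-left corner of the bounding box.
Rectangular body: 13 × 4, A = 52 cm², y = 2 cm, Ī = 69.33333 cm⁴.
Semicircular cap: semicircle r = 6.5, A = 66.36614 cm², y = 6.758686 cm, Ī = 195.923 cm⁴.
Centroid: ȳ = ΣA·y / ΣA = 4.668125 cm.
Transfer each piece to the horizontal centroidal axis using Ī + A·d² with d = y − 4.668125:
  rectangular body: d = -2.668125 cm → contributes +439.5156 cm⁴
  semicircular cap: d = 2.090561 cm → contributes +485.9727 cm⁴
Total I = 925.4882 cm⁴.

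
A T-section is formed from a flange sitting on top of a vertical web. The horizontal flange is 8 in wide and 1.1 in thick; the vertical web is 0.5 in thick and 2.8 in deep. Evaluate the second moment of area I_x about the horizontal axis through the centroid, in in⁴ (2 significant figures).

Decompose the section into non-overlapping parts with the origin at the bottom-left of its bounding rectangle.
Flange: 8 × 1.1, A = 8.8 in², y = 3.35 in, Ī = 0.8873 in⁴.
Web: 0.5 × 2.8, A = 1.4 in², y = 1.4 in, Ī = 0.9147 in⁴.
Centroid: ȳ = ΣA·y / ΣA = 3.082 in.
Transfer each piece to the horizontal axis through the centroid using Ī + A·d² with d = y − 3.082:
  flange: d = 0.2676 in → contributes +1.518 in⁴
  web: d = -1.682 in → contributes +4.877 in⁴
Total I = 6.395 in⁴.

I_x ≈ 6.4 in⁴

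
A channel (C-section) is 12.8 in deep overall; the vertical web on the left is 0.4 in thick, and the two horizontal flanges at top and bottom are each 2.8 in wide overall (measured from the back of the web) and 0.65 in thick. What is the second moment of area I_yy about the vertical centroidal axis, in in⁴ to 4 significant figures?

Decompose the section into non-overlapping parts with the origin at the bottom-left of its bounding rectangle.
Web: 0.4 × 12.8, A = 5.12 in², x = 0.2 in, Ī = 0.0682667 in⁴.
Top flange (beyond web): 2.4 × 0.65, A = 1.56 in², x = 1.6 in, Ī = 0.7488 in⁴.
Bottom flange (beyond web): 2.4 × 0.65, A = 1.56 in², x = 1.6 in, Ī = 0.7488 in⁴.
Centroid: x̄ = ΣA·x / ΣA = 0.730097 in.
Transfer each piece to the vertical centroidal axis using Ī + A·d² with d = x − 0.730097:
  web: d = -0.530097 in → contributes +1.507 in⁴
  top flange (beyond web): d = 0.869903 in → contributes +1.9293 in⁴
  bottom flange (beyond web): d = 0.869903 in → contributes +1.9293 in⁴
Total I = 5.3656 in⁴.

I_yy ≈ 5.366 in⁴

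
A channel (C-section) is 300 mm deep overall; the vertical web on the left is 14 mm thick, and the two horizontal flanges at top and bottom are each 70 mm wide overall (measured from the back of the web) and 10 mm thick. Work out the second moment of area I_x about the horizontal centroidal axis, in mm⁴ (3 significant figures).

I_x ≈ 5.51 × 10⁷ mm⁴

Break the section into simple shapes (no overlaps), measuring from the bottom-left corner of the bounding box.
Web: 14 × 300, A = 4 200 mm², y = 150 mm, Ī = 31 500 000 mm⁴.
Top flange (beyond web): 56 × 10, A = 560 mm², y = 295 mm, Ī = 4666.7 mm⁴.
Bottom flange (beyond web): 56 × 10, A = 560 mm², y = 5 mm, Ī = 4666.7 mm⁴.
By symmetry the centroid is at mid-height, ȳ = 150 mm.
Transfer each piece to the horizontal centroidal axis using Ī + A·d² with d = y − 150:
  web: d = 0 mm → contributes +31 500 000 mm⁴
  top flange (beyond web): d = 145 mm → contributes +11 778 667 mm⁴
  bottom flange (beyond web): d = -145 mm → contributes +11 778 667 mm⁴
Total I = 55 057 333 mm⁴.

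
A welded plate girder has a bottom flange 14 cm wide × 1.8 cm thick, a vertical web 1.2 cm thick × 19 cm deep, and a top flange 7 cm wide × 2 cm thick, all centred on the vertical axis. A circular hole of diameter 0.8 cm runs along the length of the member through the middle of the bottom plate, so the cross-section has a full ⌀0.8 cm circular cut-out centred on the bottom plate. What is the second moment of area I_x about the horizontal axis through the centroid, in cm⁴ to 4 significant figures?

I_x ≈ 4716 cm⁴

Treat the section as a set of non-overlapping primitives; coordinates are from the bounding-box lower-left.
Bottom plate: 14 × 1.8, A = 25.2 cm², y = 0.9 cm, Ī = 6.804 cm⁴.
Web plate: 1.2 × 19, A = 22.8 cm², y = 11.3 cm, Ī = 685.9 cm⁴.
Top plate: 7 × 2, A = 14 cm², y = 21.8 cm, Ī = 4.66667 cm⁴.
Hole (subtracted): ⌀0.8, A = 0.502655 cm², y = 0.9 cm, Ī = 0.0201062 cm⁴.
Centroid: ȳ = ΣA·y / ΣA = 9.51371 cm.
Transfer each piece to the horizontal axis through the centroid using Ī + A·d² with d = y − 9.51371:
  bottom plate: d = -8.61371 cm → contributes +1876.54 cm⁴
  web plate: d = 1.78629 cm → contributes +758.651 cm⁴
  top plate: d = 12.2863 cm → contributes +2118.01 cm⁴
  hole: d = -8.61371 cm → contributes −37.315 cm⁴
Total I = 4715.89 cm⁴.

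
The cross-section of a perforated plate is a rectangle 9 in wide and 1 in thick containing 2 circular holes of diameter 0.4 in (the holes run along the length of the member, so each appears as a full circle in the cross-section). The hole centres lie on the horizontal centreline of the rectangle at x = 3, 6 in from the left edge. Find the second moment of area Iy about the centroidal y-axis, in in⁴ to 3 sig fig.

Iy ≈ 60.2 in⁴

Split into non-overlapping primitives; take the origin at the lower-left of the bounding box.
Plate: 9 × 1, A = 9 in², x = 4.5 in, Ī = 60.75 in⁴.
Hole 1 (subtracted): ⌀0.4, A = 0.12566 in², x = 3 in, Ī = 0.0012566 in⁴.
Hole 2 (subtracted): ⌀0.4, A = 0.12566 in², x = 6 in, Ī = 0.0012566 in⁴.
By symmetry the centroid is at mid-width, x̄ = 4.5 in.
Transfer each piece to the centroidal y-axis using Ī + A·d² with d = x − 4.5:
  plate: d = 0 in → contributes +60.75 in⁴
  hole 1: d = -1.5 in → contributes −0.284 in⁴
  hole 2: d = 1.5 in → contributes −0.284 in⁴
Total I = 60.182 in⁴.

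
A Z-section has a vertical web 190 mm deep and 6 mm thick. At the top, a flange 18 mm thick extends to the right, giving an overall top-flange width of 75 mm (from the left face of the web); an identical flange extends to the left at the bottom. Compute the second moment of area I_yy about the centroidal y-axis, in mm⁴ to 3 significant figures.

I_yy ≈ 4.48 × 10⁶ mm⁴

Decompose the section into non-overlapping parts with the origin at the bottom-left of its bounding rectangle.
Web: 6 × 190, A = 1 140 mm², x = 72 mm, Ī = 3 420 mm⁴.
Top flange (beyond web): 69 × 18, A = 1 242 mm², x = 109.5 mm, Ī = 492 764 mm⁴.
Bottom flange (beyond web): 69 × 18, A = 1 242 mm², x = 34.5 mm, Ī = 492 764 mm⁴.
Centroid: x̄ = ΣA·x / ΣA = 72 mm.
Transfer each piece to the centroidal y-axis using Ī + A·d² with d = x − 72:
  web: d = 0 mm → contributes +3 420 mm⁴
  top flange (beyond web): d = 37.5 mm → contributes +2 239 326 mm⁴
  bottom flange (beyond web): d = -37.5 mm → contributes +2 239 326 mm⁴
Total I = 4 482 072 mm⁴.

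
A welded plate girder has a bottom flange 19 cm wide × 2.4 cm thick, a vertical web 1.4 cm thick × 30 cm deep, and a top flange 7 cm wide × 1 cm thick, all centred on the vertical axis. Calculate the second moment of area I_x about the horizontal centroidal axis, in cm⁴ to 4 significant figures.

Break the section into simple shapes (no overlaps), measuring from the bottom-left corner of the bounding box.
Bottom plate: 19 × 2.4, A = 45.6 cm², y = 1.2 cm, Ī = 21.888 cm⁴.
Web plate: 1.4 × 30, A = 42 cm², y = 17.4 cm, Ī = 3 150 cm⁴.
Top plate: 7 × 1, A = 7 cm², y = 32.9 cm, Ī = 0.583333 cm⁴.
Centroid: ȳ = ΣA·y / ΣA = 10.7381 cm.
Transfer each piece to the horizontal centroidal axis using Ī + A·d² with d = y − 10.7381:
  bottom plate: d = -9.53805 cm → contributes +4170.32 cm⁴
  web plate: d = 6.66195 cm → contributes +5014.02 cm⁴
  top plate: d = 22.1619 cm → contributes +3438.65 cm⁴
Total I = 12 623 cm⁴.

I_x ≈ 1.262 × 10⁴ cm⁴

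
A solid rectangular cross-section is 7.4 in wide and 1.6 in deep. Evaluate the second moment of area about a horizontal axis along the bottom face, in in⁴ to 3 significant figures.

The section: 7.4 × 1.6, A = 11.84 in², y = 0.8 in, Ī = 2.5259 in⁴.
Transfer it to a horizontal axis along the bottom face using Ī + A·d² with d = y − 0:
  the section: d = 0.8 in → contributes +10.103 in⁴
Total I = 10.103 in⁴.

I_base ≈ 10.1 in⁴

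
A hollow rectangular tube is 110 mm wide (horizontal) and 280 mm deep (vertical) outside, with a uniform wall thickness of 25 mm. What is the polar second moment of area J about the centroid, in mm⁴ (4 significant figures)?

Decompose the section into non-overlapping parts with the origin at the bottom-left of its bounding rectangle.
Outer rectangle: 110 × 280, A = 30 800 mm², y = 140 mm, Ī = 201 226 667 mm⁴.
Inner void (subtracted): 60 × 230, A = 13 800 mm², y = 140 mm, Ī = 60 835 000 mm⁴.
By symmetry the centroid is at mid-height, ȳ = 140 mm.
All pieces are centred on the centroidal x-axis, so I = ΣĪ (holes subtracted) = 140 391 667 mm⁴.
Repeating about the centroidal y-axis gives I_y = 26 916 667 mm⁴.
Polar second moment: J = I_x + I_y = 167 308 333 mm⁴.

J ≈ 1.673 × 10⁸ mm⁴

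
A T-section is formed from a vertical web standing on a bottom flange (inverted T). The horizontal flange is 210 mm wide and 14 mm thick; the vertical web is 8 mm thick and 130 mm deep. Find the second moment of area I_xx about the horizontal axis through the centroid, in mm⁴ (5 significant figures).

I_xx ≈ 5.4952 × 10⁶ mm⁴

Treat the section as a set of non-overlapping primitives; coordinates are from the bounding-box lower-left.
Flange: 210 × 14, A = 2 940 mm², y = 7 mm, Ī = 48 020 mm⁴.
Web: 8 × 130, A = 1 040 mm², y = 79 mm, Ī = 1 464 667 mm⁴.
Centroid: ȳ = ΣA·y / ΣA = 25.81407 mm.
Transfer each piece to the horizontal axis through the centroid using Ī + A·d² with d = y − 25.81407:
  flange: d = -18.81407 mm → contributes +1 088 690 mm⁴
  web: d = 53.18593 mm → contributes +4 406 560 mm⁴
Total I = 5 495 249 mm⁴.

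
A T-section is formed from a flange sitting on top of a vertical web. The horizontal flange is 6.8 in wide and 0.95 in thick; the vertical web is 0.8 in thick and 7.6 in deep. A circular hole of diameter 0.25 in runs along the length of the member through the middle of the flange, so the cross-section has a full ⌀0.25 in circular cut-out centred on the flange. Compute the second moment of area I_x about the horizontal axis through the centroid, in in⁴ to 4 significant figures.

I_x ≈ 86.78 in⁴

Split into non-overlapping primitives; take the origin at the lower-left of the bounding box.
Flange: 6.8 × 0.95, A = 6.46 in², y = 8.075 in, Ī = 0.485846 in⁴.
Web: 0.8 × 7.6, A = 6.08 in², y = 3.8 in, Ī = 29.2651 in⁴.
Hole (subtracted): ⌀0.25, A = 0.0490874 in², y = 8.075 in, Ī = 0.000191748 in⁴.
Centroid: ȳ = ΣA·y / ΣA = 5.99413 in.
Transfer each piece to the horizontal axis through the centroid using Ī + A·d² with d = y − 5.99413:
  flange: d = 2.08087 in → contributes +28.4578 in⁴
  web: d = -2.19413 in → contributes +58.5354 in⁴
  hole: d = 2.08087 in → contributes −0.212742 in⁴
Total I = 86.7805 in⁴.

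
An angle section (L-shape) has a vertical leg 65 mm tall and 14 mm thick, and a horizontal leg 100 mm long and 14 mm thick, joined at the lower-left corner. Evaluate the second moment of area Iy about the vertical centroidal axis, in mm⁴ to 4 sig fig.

Treat the section as a set of non-overlapping primitives; coordinates are from the bounding-box lower-left.
Vertical leg: 14 × 65, A = 910 mm², x = 7 mm, Ī = 14863.3 mm⁴.
Horizontal leg (remainder): 86 × 14, A = 1 204 mm², x = 57 mm, Ī = 742 065 mm⁴.
Centroid: x̄ = ΣA·x / ΣA = 35.4768 mm.
Transfer each piece to the vertical centroidal axis using Ī + A·d² with d = x − 35.4768:
  vertical leg: d = -28.4768 mm → contributes +752 809 mm⁴
  horizontal leg (remainder): d = 21.5232 mm → contributes +1 299 815 mm⁴
Total I = 2 052 624 mm⁴.

Iy ≈ 2.053 × 10⁶ mm⁴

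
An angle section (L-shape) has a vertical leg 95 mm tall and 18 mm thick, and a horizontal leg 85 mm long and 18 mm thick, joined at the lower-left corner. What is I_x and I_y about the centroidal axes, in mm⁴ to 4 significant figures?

I_x ≈ 2.367 × 10⁶ mm⁴, I_y ≈ 1.775 × 10⁶ mm⁴

Split into non-overlapping primitives; take the origin at the lower-left of the bounding box.
Vertical leg: 18 × 95, A = 1 710 mm², y = 47.5 mm, Ī = 1 286 063 mm⁴.
Horizontal leg (remainder): 67 × 18, A = 1 206 mm², y = 9 mm, Ī = 32 562 mm⁴.
Centroid: ȳ = ΣA·y / ΣA = 31.5772 mm.
Transfer each piece to the centroidal x-axis using Ī + A·d² with d = y − 31.5772:
  vertical leg: d = 15.9228 mm → contributes +1 719 610 mm⁴
  horizontal leg (remainder): d = -22.5772 mm → contributes +647 294 mm⁴
Total I = 2 366 905 mm⁴.
For the y-axis: x̄ = 26.5772 mm.
Repeating about the centroidal y-axis gives I_y = 1 774 735 mm⁴.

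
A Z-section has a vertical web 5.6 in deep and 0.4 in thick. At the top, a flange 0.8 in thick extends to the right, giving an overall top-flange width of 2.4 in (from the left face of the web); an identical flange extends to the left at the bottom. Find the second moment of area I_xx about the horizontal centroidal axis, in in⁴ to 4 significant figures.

Break the section into simple shapes (no overlaps), measuring from the bottom-left corner of the bounding box.
Web: 0.4 × 5.6, A = 2.24 in², y = 2.8 in, Ī = 5.85387 in⁴.
Top flange (beyond web): 2 × 0.8, A = 1.6 in², y = 5.2 in, Ī = 0.0853333 in⁴.
Bottom flange (beyond web): 2 × 0.8, A = 1.6 in², y = 0.4 in, Ī = 0.0853333 in⁴.
Centroid: ȳ = ΣA·y / ΣA = 2.8 in.
Transfer each piece to the horizontal centroidal axis using Ī + A·d² with d = y − 2.8:
  web: d = 0 in → contributes +5.85387 in⁴
  top flange (beyond web): d = 2.4 in → contributes +9.30133 in⁴
  bottom flange (beyond web): d = -2.4 in → contributes +9.30133 in⁴
Total I = 24.4565 in⁴.

I_xx ≈ 24.46 in⁴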